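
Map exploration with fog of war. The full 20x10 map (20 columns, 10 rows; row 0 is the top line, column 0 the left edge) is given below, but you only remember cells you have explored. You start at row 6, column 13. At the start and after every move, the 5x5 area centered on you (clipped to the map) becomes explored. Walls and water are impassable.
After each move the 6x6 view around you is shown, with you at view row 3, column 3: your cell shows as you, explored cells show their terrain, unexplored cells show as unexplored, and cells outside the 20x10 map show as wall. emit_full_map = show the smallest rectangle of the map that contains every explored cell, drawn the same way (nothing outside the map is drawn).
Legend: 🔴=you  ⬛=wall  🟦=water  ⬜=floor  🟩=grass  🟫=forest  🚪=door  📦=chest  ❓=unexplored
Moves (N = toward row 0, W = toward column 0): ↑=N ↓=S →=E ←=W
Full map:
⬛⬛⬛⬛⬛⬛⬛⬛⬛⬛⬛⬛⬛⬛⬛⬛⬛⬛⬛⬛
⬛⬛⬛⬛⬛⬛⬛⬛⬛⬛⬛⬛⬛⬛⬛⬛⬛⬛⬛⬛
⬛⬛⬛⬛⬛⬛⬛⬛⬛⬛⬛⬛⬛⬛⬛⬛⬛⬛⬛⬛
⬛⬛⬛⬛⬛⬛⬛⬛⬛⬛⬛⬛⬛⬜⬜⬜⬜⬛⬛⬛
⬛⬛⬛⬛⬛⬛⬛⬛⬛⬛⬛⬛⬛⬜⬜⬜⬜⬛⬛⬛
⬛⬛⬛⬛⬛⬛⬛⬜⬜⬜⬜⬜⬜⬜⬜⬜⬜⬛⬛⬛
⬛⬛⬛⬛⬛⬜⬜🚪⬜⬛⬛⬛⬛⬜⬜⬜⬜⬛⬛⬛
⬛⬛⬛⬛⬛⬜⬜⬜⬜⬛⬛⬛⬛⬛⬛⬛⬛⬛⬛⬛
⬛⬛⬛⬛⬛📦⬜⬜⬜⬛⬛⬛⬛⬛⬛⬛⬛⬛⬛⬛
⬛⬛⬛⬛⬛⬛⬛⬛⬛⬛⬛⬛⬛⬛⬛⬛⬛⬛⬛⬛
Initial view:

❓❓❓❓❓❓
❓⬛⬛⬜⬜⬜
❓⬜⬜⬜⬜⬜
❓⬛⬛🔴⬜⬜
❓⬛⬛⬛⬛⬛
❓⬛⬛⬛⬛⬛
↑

❓❓❓❓❓❓
❓⬛⬛⬜⬜⬜
❓⬛⬛⬜⬜⬜
❓⬜⬜🔴⬜⬜
❓⬛⬛⬜⬜⬜
❓⬛⬛⬛⬛⬛

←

❓❓❓❓❓❓
❓⬛⬛⬛⬜⬜
❓⬛⬛⬛⬜⬜
❓⬜⬜🔴⬜⬜
❓⬛⬛⬛⬜⬜
❓⬛⬛⬛⬛⬛

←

❓❓❓❓❓❓
❓⬛⬛⬛⬛⬜
❓⬛⬛⬛⬛⬜
❓⬜⬜🔴⬜⬜
❓⬛⬛⬛⬛⬜
❓⬛⬛⬛⬛⬛

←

❓❓❓❓❓❓
❓⬛⬛⬛⬛⬛
❓⬛⬛⬛⬛⬛
❓⬜⬜🔴⬜⬜
❓⬜⬛⬛⬛⬛
❓⬜⬛⬛⬛⬛

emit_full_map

⬛⬛⬛⬛⬛⬜⬜⬜
⬛⬛⬛⬛⬛⬜⬜⬜
⬜⬜🔴⬜⬜⬜⬜⬜
⬜⬛⬛⬛⬛⬜⬜⬜
⬜⬛⬛⬛⬛⬛⬛⬛
❓❓❓⬛⬛⬛⬛⬛

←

❓❓❓❓❓❓
❓⬛⬛⬛⬛⬛
❓⬛⬛⬛⬛⬛
❓⬜⬜🔴⬜⬜
❓🚪⬜⬛⬛⬛
❓⬜⬜⬛⬛⬛

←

❓❓❓❓❓❓
❓⬛⬛⬛⬛⬛
❓⬛⬛⬛⬛⬛
❓⬛⬜🔴⬜⬜
❓⬜🚪⬜⬛⬛
❓⬜⬜⬜⬛⬛

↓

❓⬛⬛⬛⬛⬛
❓⬛⬛⬛⬛⬛
❓⬛⬜⬜⬜⬜
❓⬜🚪🔴⬛⬛
❓⬜⬜⬜⬛⬛
❓⬜⬜⬜⬛⬛

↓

❓⬛⬛⬛⬛⬛
❓⬛⬜⬜⬜⬜
❓⬜🚪⬜⬛⬛
❓⬜⬜🔴⬛⬛
❓⬜⬜⬜⬛⬛
❓⬛⬛⬛⬛⬛

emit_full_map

⬛⬛⬛⬛⬛⬛⬛⬜⬜⬜
⬛⬛⬛⬛⬛⬛⬛⬜⬜⬜
⬛⬜⬜⬜⬜⬜⬜⬜⬜⬜
⬜🚪⬜⬛⬛⬛⬛⬜⬜⬜
⬜⬜🔴⬛⬛⬛⬛⬛⬛⬛
⬜⬜⬜⬛⬛⬛⬛⬛⬛⬛
⬛⬛⬛⬛⬛❓❓❓❓❓

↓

❓⬛⬜⬜⬜⬜
❓⬜🚪⬜⬛⬛
❓⬜⬜⬜⬛⬛
❓⬜⬜🔴⬛⬛
❓⬛⬛⬛⬛⬛
⬛⬛⬛⬛⬛⬛

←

❓❓⬛⬜⬜⬜
❓⬜⬜🚪⬜⬛
❓⬜⬜⬜⬜⬛
❓📦⬜🔴⬜⬛
❓⬛⬛⬛⬛⬛
⬛⬛⬛⬛⬛⬛

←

❓❓❓⬛⬜⬜
❓⬛⬜⬜🚪⬜
❓⬛⬜⬜⬜⬜
❓⬛📦🔴⬜⬜
❓⬛⬛⬛⬛⬛
⬛⬛⬛⬛⬛⬛

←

❓❓❓❓⬛⬜
❓⬛⬛⬜⬜🚪
❓⬛⬛⬜⬜⬜
❓⬛⬛🔴⬜⬜
❓⬛⬛⬛⬛⬛
⬛⬛⬛⬛⬛⬛

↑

❓❓❓❓⬛⬛
❓⬛⬛⬛⬛⬜
❓⬛⬛⬜⬜🚪
❓⬛⬛🔴⬜⬜
❓⬛⬛📦⬜⬜
❓⬛⬛⬛⬛⬛

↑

❓❓❓❓⬛⬛
❓⬛⬛⬛⬛⬛
❓⬛⬛⬛⬛⬜
❓⬛⬛🔴⬜🚪
❓⬛⬛⬜⬜⬜
❓⬛⬛📦⬜⬜

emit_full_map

❓❓❓⬛⬛⬛⬛⬛⬛⬛⬜⬜⬜
⬛⬛⬛⬛⬛⬛⬛⬛⬛⬛⬜⬜⬜
⬛⬛⬛⬛⬜⬜⬜⬜⬜⬜⬜⬜⬜
⬛⬛🔴⬜🚪⬜⬛⬛⬛⬛⬜⬜⬜
⬛⬛⬜⬜⬜⬜⬛⬛⬛⬛⬛⬛⬛
⬛⬛📦⬜⬜⬜⬛⬛⬛⬛⬛⬛⬛
⬛⬛⬛⬛⬛⬛⬛⬛❓❓❓❓❓

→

❓❓❓⬛⬛⬛
⬛⬛⬛⬛⬛⬛
⬛⬛⬛⬛⬜⬜
⬛⬛⬜🔴🚪⬜
⬛⬛⬜⬜⬜⬜
⬛⬛📦⬜⬜⬜

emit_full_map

❓❓❓⬛⬛⬛⬛⬛⬛⬛⬜⬜⬜
⬛⬛⬛⬛⬛⬛⬛⬛⬛⬛⬜⬜⬜
⬛⬛⬛⬛⬜⬜⬜⬜⬜⬜⬜⬜⬜
⬛⬛⬜🔴🚪⬜⬛⬛⬛⬛⬜⬜⬜
⬛⬛⬜⬜⬜⬜⬛⬛⬛⬛⬛⬛⬛
⬛⬛📦⬜⬜⬜⬛⬛⬛⬛⬛⬛⬛
⬛⬛⬛⬛⬛⬛⬛⬛❓❓❓❓❓


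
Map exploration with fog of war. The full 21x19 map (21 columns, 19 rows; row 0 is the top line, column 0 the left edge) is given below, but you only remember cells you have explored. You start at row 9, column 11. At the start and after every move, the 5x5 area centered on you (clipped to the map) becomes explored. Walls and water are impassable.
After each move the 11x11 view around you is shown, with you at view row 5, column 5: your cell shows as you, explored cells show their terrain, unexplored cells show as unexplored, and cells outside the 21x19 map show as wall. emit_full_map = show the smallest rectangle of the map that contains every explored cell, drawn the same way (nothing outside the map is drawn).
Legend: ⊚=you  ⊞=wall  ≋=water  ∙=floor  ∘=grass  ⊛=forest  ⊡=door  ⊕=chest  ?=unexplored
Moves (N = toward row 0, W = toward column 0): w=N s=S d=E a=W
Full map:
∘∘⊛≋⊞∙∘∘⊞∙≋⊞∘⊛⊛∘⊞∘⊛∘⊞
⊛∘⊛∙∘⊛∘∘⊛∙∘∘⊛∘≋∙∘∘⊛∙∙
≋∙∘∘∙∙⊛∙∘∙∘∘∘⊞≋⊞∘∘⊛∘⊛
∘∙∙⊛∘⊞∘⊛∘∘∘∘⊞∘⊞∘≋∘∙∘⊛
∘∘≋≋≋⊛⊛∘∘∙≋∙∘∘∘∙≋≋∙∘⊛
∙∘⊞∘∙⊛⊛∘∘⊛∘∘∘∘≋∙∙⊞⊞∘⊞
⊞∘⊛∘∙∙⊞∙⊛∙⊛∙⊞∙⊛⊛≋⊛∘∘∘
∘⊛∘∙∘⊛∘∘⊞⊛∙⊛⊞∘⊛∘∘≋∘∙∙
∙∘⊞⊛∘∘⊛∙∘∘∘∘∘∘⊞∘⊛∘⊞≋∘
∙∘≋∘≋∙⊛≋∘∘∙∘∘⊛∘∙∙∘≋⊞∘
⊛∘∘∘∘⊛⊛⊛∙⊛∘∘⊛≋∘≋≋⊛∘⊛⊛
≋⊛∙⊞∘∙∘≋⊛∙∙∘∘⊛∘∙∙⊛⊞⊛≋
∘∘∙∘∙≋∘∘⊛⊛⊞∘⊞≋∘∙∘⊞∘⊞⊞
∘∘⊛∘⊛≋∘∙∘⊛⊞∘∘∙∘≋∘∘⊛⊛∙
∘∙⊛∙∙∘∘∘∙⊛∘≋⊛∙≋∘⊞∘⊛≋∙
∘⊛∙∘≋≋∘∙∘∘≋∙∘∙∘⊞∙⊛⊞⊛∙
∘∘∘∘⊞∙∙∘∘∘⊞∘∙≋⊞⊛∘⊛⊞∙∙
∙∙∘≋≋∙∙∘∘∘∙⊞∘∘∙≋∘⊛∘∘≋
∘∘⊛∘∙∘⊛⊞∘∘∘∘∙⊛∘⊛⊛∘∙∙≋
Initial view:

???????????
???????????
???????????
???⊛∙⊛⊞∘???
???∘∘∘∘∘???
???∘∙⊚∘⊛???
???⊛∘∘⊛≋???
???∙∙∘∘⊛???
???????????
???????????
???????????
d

???????????
???????????
???????????
??⊛∙⊛⊞∘⊛???
??∘∘∘∘∘⊞???
??∘∙∘⊚⊛∘???
??⊛∘∘⊛≋∘???
??∙∙∘∘⊛∘???
???????????
???????????
???????????

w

???????????
???????????
???????????
???⊛∙⊞∙⊛???
??⊛∙⊛⊞∘⊛???
??∘∘∘⊚∘⊞???
??∘∙∘∘⊛∘???
??⊛∘∘⊛≋∘???
??∙∙∘∘⊛∘???
???????????
???????????

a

???????????
???????????
???????????
???∙⊛∙⊞∙⊛??
???⊛∙⊛⊞∘⊛??
???∘∘⊚∘∘⊞??
???∘∙∘∘⊛∘??
???⊛∘∘⊛≋∘??
???∙∙∘∘⊛∘??
???????????
???????????

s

???????????
???????????
???∙⊛∙⊞∙⊛??
???⊛∙⊛⊞∘⊛??
???∘∘∘∘∘⊞??
???∘∙⊚∘⊛∘??
???⊛∘∘⊛≋∘??
???∙∙∘∘⊛∘??
???????????
???????????
???????????

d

???????????
???????????
??∙⊛∙⊞∙⊛???
??⊛∙⊛⊞∘⊛???
??∘∘∘∘∘⊞???
??∘∙∘⊚⊛∘???
??⊛∘∘⊛≋∘???
??∙∙∘∘⊛∘???
???????????
???????????
???????????

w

???????????
???????????
???????????
??∙⊛∙⊞∙⊛???
??⊛∙⊛⊞∘⊛???
??∘∘∘⊚∘⊞???
??∘∙∘∘⊛∘???
??⊛∘∘⊛≋∘???
??∙∙∘∘⊛∘???
???????????
???????????

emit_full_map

∙⊛∙⊞∙⊛
⊛∙⊛⊞∘⊛
∘∘∘⊚∘⊞
∘∙∘∘⊛∘
⊛∘∘⊛≋∘
∙∙∘∘⊛∘

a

???????????
???????????
???????????
???∙⊛∙⊞∙⊛??
???⊛∙⊛⊞∘⊛??
???∘∘⊚∘∘⊞??
???∘∙∘∘⊛∘??
???⊛∘∘⊛≋∘??
???∙∙∘∘⊛∘??
???????????
???????????

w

???????????
???????????
???????????
???⊛∘∘∘∘???
???∙⊛∙⊞∙⊛??
???⊛∙⊚⊞∘⊛??
???∘∘∘∘∘⊞??
???∘∙∘∘⊛∘??
???⊛∘∘⊛≋∘??
???∙∙∘∘⊛∘??
???????????

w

???????????
???????????
???????????
???∙≋∙∘∘???
???⊛∘∘∘∘???
???∙⊛⊚⊞∙⊛??
???⊛∙⊛⊞∘⊛??
???∘∘∘∘∘⊞??
???∘∙∘∘⊛∘??
???⊛∘∘⊛≋∘??
???∙∙∘∘⊛∘??

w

???????????
???????????
???????????
???∘∘∘⊞∘???
???∙≋∙∘∘???
???⊛∘⊚∘∘???
???∙⊛∙⊞∙⊛??
???⊛∙⊛⊞∘⊛??
???∘∘∘∘∘⊞??
???∘∙∘∘⊛∘??
???⊛∘∘⊛≋∘??

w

⊞⊞⊞⊞⊞⊞⊞⊞⊞⊞⊞
???????????
???????????
???∙∘∘∘⊞???
???∘∘∘⊞∘???
???∙≋⊚∘∘???
???⊛∘∘∘∘???
???∙⊛∙⊞∙⊛??
???⊛∙⊛⊞∘⊛??
???∘∘∘∘∘⊞??
???∘∙∘∘⊛∘??

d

⊞⊞⊞⊞⊞⊞⊞⊞⊞⊞⊞
???????????
???????????
??∙∘∘∘⊞≋???
??∘∘∘⊞∘⊞???
??∙≋∙⊚∘∘???
??⊛∘∘∘∘≋???
??∙⊛∙⊞∙⊛???
??⊛∙⊛⊞∘⊛???
??∘∘∘∘∘⊞???
??∘∙∘∘⊛∘???

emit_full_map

∙∘∘∘⊞≋
∘∘∘⊞∘⊞
∙≋∙⊚∘∘
⊛∘∘∘∘≋
∙⊛∙⊞∙⊛
⊛∙⊛⊞∘⊛
∘∘∘∘∘⊞
∘∙∘∘⊛∘
⊛∘∘⊛≋∘
∙∙∘∘⊛∘

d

⊞⊞⊞⊞⊞⊞⊞⊞⊞⊞⊞
???????????
???????????
?∙∘∘∘⊞≋⊞???
?∘∘∘⊞∘⊞∘???
?∙≋∙∘⊚∘∙???
?⊛∘∘∘∘≋∙???
?∙⊛∙⊞∙⊛⊛???
?⊛∙⊛⊞∘⊛????
?∘∘∘∘∘⊞????
?∘∙∘∘⊛∘????

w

⊞⊞⊞⊞⊞⊞⊞⊞⊞⊞⊞
⊞⊞⊞⊞⊞⊞⊞⊞⊞⊞⊞
???????????
???∘⊛∘≋∙???
?∙∘∘∘⊞≋⊞???
?∘∘∘⊞⊚⊞∘???
?∙≋∙∘∘∘∙???
?⊛∘∘∘∘≋∙???
?∙⊛∙⊞∙⊛⊛???
?⊛∙⊛⊞∘⊛????
?∘∘∘∘∘⊞????

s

⊞⊞⊞⊞⊞⊞⊞⊞⊞⊞⊞
???????????
???∘⊛∘≋∙???
?∙∘∘∘⊞≋⊞???
?∘∘∘⊞∘⊞∘???
?∙≋∙∘⊚∘∙???
?⊛∘∘∘∘≋∙???
?∙⊛∙⊞∙⊛⊛???
?⊛∙⊛⊞∘⊛????
?∘∘∘∘∘⊞????
?∘∙∘∘⊛∘????

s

???????????
???∘⊛∘≋∙???
?∙∘∘∘⊞≋⊞???
?∘∘∘⊞∘⊞∘???
?∙≋∙∘∘∘∙???
?⊛∘∘∘⊚≋∙???
?∙⊛∙⊞∙⊛⊛???
?⊛∙⊛⊞∘⊛∘???
?∘∘∘∘∘⊞????
?∘∙∘∘⊛∘????
?⊛∘∘⊛≋∘????

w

⊞⊞⊞⊞⊞⊞⊞⊞⊞⊞⊞
???????????
???∘⊛∘≋∙???
?∙∘∘∘⊞≋⊞???
?∘∘∘⊞∘⊞∘???
?∙≋∙∘⊚∘∙???
?⊛∘∘∘∘≋∙???
?∙⊛∙⊞∙⊛⊛???
?⊛∙⊛⊞∘⊛∘???
?∘∘∘∘∘⊞????
?∘∙∘∘⊛∘????

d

⊞⊞⊞⊞⊞⊞⊞⊞⊞⊞⊞
???????????
??∘⊛∘≋∙????
∙∘∘∘⊞≋⊞∘???
∘∘∘⊞∘⊞∘≋???
∙≋∙∘∘⊚∙≋???
⊛∘∘∘∘≋∙∙???
∙⊛∙⊞∙⊛⊛≋???
⊛∙⊛⊞∘⊛∘????
∘∘∘∘∘⊞?????
∘∙∘∘⊛∘?????

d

⊞⊞⊞⊞⊞⊞⊞⊞⊞⊞⊞
???????????
?∘⊛∘≋∙?????
∘∘∘⊞≋⊞∘∘???
∘∘⊞∘⊞∘≋∘???
≋∙∘∘∘⊚≋≋???
∘∘∘∘≋∙∙⊞???
⊛∙⊞∙⊛⊛≋⊛???
∙⊛⊞∘⊛∘?????
∘∘∘∘⊞??????
∙∘∘⊛∘??????

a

⊞⊞⊞⊞⊞⊞⊞⊞⊞⊞⊞
???????????
??∘⊛∘≋∙????
∙∘∘∘⊞≋⊞∘∘??
∘∘∘⊞∘⊞∘≋∘??
∙≋∙∘∘⊚∙≋≋??
⊛∘∘∘∘≋∙∙⊞??
∙⊛∙⊞∙⊛⊛≋⊛??
⊛∙⊛⊞∘⊛∘????
∘∘∘∘∘⊞?????
∘∙∘∘⊛∘?????

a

⊞⊞⊞⊞⊞⊞⊞⊞⊞⊞⊞
???????????
???∘⊛∘≋∙???
?∙∘∘∘⊞≋⊞∘∘?
?∘∘∘⊞∘⊞∘≋∘?
?∙≋∙∘⊚∘∙≋≋?
?⊛∘∘∘∘≋∙∙⊞?
?∙⊛∙⊞∙⊛⊛≋⊛?
?⊛∙⊛⊞∘⊛∘???
?∘∘∘∘∘⊞????
?∘∙∘∘⊛∘????

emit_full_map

??∘⊛∘≋∙??
∙∘∘∘⊞≋⊞∘∘
∘∘∘⊞∘⊞∘≋∘
∙≋∙∘⊚∘∙≋≋
⊛∘∘∘∘≋∙∙⊞
∙⊛∙⊞∙⊛⊛≋⊛
⊛∙⊛⊞∘⊛∘??
∘∘∘∘∘⊞???
∘∙∘∘⊛∘???
⊛∘∘⊛≋∘???
∙∙∘∘⊛∘???


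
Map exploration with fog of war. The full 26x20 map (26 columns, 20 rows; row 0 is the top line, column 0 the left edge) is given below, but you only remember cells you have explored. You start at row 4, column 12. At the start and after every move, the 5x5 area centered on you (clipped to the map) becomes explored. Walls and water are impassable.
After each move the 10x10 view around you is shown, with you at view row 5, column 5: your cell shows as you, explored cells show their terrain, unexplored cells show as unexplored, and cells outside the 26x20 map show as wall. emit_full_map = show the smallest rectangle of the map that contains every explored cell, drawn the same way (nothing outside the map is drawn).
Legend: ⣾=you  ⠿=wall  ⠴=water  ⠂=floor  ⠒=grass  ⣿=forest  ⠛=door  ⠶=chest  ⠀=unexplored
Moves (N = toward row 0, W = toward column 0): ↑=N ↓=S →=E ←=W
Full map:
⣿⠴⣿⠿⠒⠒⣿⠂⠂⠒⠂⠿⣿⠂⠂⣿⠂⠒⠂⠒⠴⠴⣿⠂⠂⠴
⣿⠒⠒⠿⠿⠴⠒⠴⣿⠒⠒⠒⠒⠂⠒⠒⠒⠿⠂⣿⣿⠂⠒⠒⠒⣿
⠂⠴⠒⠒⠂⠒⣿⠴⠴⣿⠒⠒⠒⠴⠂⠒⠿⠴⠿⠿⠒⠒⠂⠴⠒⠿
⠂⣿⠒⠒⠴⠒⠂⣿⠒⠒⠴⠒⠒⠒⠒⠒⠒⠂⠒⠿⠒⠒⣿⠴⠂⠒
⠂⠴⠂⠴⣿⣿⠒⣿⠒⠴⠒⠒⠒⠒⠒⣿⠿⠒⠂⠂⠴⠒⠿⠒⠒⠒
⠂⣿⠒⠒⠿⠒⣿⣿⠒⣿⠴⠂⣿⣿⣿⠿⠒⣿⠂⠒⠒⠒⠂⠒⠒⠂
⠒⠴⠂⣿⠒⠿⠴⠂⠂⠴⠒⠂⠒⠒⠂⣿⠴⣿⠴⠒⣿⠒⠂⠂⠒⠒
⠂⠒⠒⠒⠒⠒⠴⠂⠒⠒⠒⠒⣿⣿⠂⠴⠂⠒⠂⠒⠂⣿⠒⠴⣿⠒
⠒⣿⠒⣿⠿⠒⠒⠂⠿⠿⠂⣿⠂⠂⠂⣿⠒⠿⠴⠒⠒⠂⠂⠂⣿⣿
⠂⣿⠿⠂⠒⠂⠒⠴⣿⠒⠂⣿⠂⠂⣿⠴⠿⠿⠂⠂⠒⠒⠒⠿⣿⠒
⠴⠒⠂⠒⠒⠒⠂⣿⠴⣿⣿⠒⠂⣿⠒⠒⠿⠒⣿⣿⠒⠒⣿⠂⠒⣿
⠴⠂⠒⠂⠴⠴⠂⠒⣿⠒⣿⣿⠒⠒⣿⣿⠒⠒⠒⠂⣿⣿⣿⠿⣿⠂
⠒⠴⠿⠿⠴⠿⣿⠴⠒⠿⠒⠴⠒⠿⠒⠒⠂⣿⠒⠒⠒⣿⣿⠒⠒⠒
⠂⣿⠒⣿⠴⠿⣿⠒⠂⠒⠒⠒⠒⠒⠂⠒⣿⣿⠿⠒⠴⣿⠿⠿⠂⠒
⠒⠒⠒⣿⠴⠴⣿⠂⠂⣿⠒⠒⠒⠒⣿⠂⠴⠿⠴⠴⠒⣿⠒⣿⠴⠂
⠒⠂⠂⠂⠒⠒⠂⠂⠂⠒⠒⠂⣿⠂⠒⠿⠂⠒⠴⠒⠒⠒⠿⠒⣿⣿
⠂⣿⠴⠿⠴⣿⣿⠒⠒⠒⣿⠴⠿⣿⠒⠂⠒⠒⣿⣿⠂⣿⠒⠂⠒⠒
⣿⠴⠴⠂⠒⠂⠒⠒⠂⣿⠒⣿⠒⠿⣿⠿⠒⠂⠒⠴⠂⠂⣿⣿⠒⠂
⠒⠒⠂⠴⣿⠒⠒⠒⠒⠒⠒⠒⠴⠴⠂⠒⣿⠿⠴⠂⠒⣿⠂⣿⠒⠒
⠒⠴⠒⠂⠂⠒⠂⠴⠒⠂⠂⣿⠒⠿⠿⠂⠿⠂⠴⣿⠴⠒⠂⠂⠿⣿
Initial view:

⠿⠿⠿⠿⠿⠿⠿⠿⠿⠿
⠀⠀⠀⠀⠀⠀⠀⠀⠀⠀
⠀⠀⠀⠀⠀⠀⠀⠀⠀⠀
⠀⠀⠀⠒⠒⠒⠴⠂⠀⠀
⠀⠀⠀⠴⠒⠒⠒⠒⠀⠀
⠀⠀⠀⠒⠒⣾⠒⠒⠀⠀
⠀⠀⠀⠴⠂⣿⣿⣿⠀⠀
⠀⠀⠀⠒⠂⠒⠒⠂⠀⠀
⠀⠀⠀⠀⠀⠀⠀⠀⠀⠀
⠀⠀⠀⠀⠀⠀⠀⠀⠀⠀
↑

⠿⠿⠿⠿⠿⠿⠿⠿⠿⠿
⠿⠿⠿⠿⠿⠿⠿⠿⠿⠿
⠀⠀⠀⠀⠀⠀⠀⠀⠀⠀
⠀⠀⠀⠒⠒⠒⠂⠒⠀⠀
⠀⠀⠀⠒⠒⠒⠴⠂⠀⠀
⠀⠀⠀⠴⠒⣾⠒⠒⠀⠀
⠀⠀⠀⠒⠒⠒⠒⠒⠀⠀
⠀⠀⠀⠴⠂⣿⣿⣿⠀⠀
⠀⠀⠀⠒⠂⠒⠒⠂⠀⠀
⠀⠀⠀⠀⠀⠀⠀⠀⠀⠀

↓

⠿⠿⠿⠿⠿⠿⠿⠿⠿⠿
⠀⠀⠀⠀⠀⠀⠀⠀⠀⠀
⠀⠀⠀⠒⠒⠒⠂⠒⠀⠀
⠀⠀⠀⠒⠒⠒⠴⠂⠀⠀
⠀⠀⠀⠴⠒⠒⠒⠒⠀⠀
⠀⠀⠀⠒⠒⣾⠒⠒⠀⠀
⠀⠀⠀⠴⠂⣿⣿⣿⠀⠀
⠀⠀⠀⠒⠂⠒⠒⠂⠀⠀
⠀⠀⠀⠀⠀⠀⠀⠀⠀⠀
⠀⠀⠀⠀⠀⠀⠀⠀⠀⠀

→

⠿⠿⠿⠿⠿⠿⠿⠿⠿⠿
⠀⠀⠀⠀⠀⠀⠀⠀⠀⠀
⠀⠀⠒⠒⠒⠂⠒⠀⠀⠀
⠀⠀⠒⠒⠒⠴⠂⠒⠀⠀
⠀⠀⠴⠒⠒⠒⠒⠒⠀⠀
⠀⠀⠒⠒⠒⣾⠒⣿⠀⠀
⠀⠀⠴⠂⣿⣿⣿⠿⠀⠀
⠀⠀⠒⠂⠒⠒⠂⣿⠀⠀
⠀⠀⠀⠀⠀⠀⠀⠀⠀⠀
⠀⠀⠀⠀⠀⠀⠀⠀⠀⠀

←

⠿⠿⠿⠿⠿⠿⠿⠿⠿⠿
⠀⠀⠀⠀⠀⠀⠀⠀⠀⠀
⠀⠀⠀⠒⠒⠒⠂⠒⠀⠀
⠀⠀⠀⠒⠒⠒⠴⠂⠒⠀
⠀⠀⠀⠴⠒⠒⠒⠒⠒⠀
⠀⠀⠀⠒⠒⣾⠒⠒⣿⠀
⠀⠀⠀⠴⠂⣿⣿⣿⠿⠀
⠀⠀⠀⠒⠂⠒⠒⠂⣿⠀
⠀⠀⠀⠀⠀⠀⠀⠀⠀⠀
⠀⠀⠀⠀⠀⠀⠀⠀⠀⠀

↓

⠀⠀⠀⠀⠀⠀⠀⠀⠀⠀
⠀⠀⠀⠒⠒⠒⠂⠒⠀⠀
⠀⠀⠀⠒⠒⠒⠴⠂⠒⠀
⠀⠀⠀⠴⠒⠒⠒⠒⠒⠀
⠀⠀⠀⠒⠒⠒⠒⠒⣿⠀
⠀⠀⠀⠴⠂⣾⣿⣿⠿⠀
⠀⠀⠀⠒⠂⠒⠒⠂⣿⠀
⠀⠀⠀⠒⠒⣿⣿⠂⠀⠀
⠀⠀⠀⠀⠀⠀⠀⠀⠀⠀
⠀⠀⠀⠀⠀⠀⠀⠀⠀⠀

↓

⠀⠀⠀⠒⠒⠒⠂⠒⠀⠀
⠀⠀⠀⠒⠒⠒⠴⠂⠒⠀
⠀⠀⠀⠴⠒⠒⠒⠒⠒⠀
⠀⠀⠀⠒⠒⠒⠒⠒⣿⠀
⠀⠀⠀⠴⠂⣿⣿⣿⠿⠀
⠀⠀⠀⠒⠂⣾⠒⠂⣿⠀
⠀⠀⠀⠒⠒⣿⣿⠂⠀⠀
⠀⠀⠀⠂⣿⠂⠂⠂⠀⠀
⠀⠀⠀⠀⠀⠀⠀⠀⠀⠀
⠀⠀⠀⠀⠀⠀⠀⠀⠀⠀

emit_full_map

⠒⠒⠒⠂⠒⠀
⠒⠒⠒⠴⠂⠒
⠴⠒⠒⠒⠒⠒
⠒⠒⠒⠒⠒⣿
⠴⠂⣿⣿⣿⠿
⠒⠂⣾⠒⠂⣿
⠒⠒⣿⣿⠂⠀
⠂⣿⠂⠂⠂⠀

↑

⠀⠀⠀⠀⠀⠀⠀⠀⠀⠀
⠀⠀⠀⠒⠒⠒⠂⠒⠀⠀
⠀⠀⠀⠒⠒⠒⠴⠂⠒⠀
⠀⠀⠀⠴⠒⠒⠒⠒⠒⠀
⠀⠀⠀⠒⠒⠒⠒⠒⣿⠀
⠀⠀⠀⠴⠂⣾⣿⣿⠿⠀
⠀⠀⠀⠒⠂⠒⠒⠂⣿⠀
⠀⠀⠀⠒⠒⣿⣿⠂⠀⠀
⠀⠀⠀⠂⣿⠂⠂⠂⠀⠀
⠀⠀⠀⠀⠀⠀⠀⠀⠀⠀

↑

⠿⠿⠿⠿⠿⠿⠿⠿⠿⠿
⠀⠀⠀⠀⠀⠀⠀⠀⠀⠀
⠀⠀⠀⠒⠒⠒⠂⠒⠀⠀
⠀⠀⠀⠒⠒⠒⠴⠂⠒⠀
⠀⠀⠀⠴⠒⠒⠒⠒⠒⠀
⠀⠀⠀⠒⠒⣾⠒⠒⣿⠀
⠀⠀⠀⠴⠂⣿⣿⣿⠿⠀
⠀⠀⠀⠒⠂⠒⠒⠂⣿⠀
⠀⠀⠀⠒⠒⣿⣿⠂⠀⠀
⠀⠀⠀⠂⣿⠂⠂⠂⠀⠀

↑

⠿⠿⠿⠿⠿⠿⠿⠿⠿⠿
⠿⠿⠿⠿⠿⠿⠿⠿⠿⠿
⠀⠀⠀⠀⠀⠀⠀⠀⠀⠀
⠀⠀⠀⠒⠒⠒⠂⠒⠀⠀
⠀⠀⠀⠒⠒⠒⠴⠂⠒⠀
⠀⠀⠀⠴⠒⣾⠒⠒⠒⠀
⠀⠀⠀⠒⠒⠒⠒⠒⣿⠀
⠀⠀⠀⠴⠂⣿⣿⣿⠿⠀
⠀⠀⠀⠒⠂⠒⠒⠂⣿⠀
⠀⠀⠀⠒⠒⣿⣿⠂⠀⠀

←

⠿⠿⠿⠿⠿⠿⠿⠿⠿⠿
⠿⠿⠿⠿⠿⠿⠿⠿⠿⠿
⠀⠀⠀⠀⠀⠀⠀⠀⠀⠀
⠀⠀⠀⠒⠒⠒⠒⠂⠒⠀
⠀⠀⠀⣿⠒⠒⠒⠴⠂⠒
⠀⠀⠀⠒⠴⣾⠒⠒⠒⠒
⠀⠀⠀⠴⠒⠒⠒⠒⠒⣿
⠀⠀⠀⣿⠴⠂⣿⣿⣿⠿
⠀⠀⠀⠀⠒⠂⠒⠒⠂⣿
⠀⠀⠀⠀⠒⠒⣿⣿⠂⠀

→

⠿⠿⠿⠿⠿⠿⠿⠿⠿⠿
⠿⠿⠿⠿⠿⠿⠿⠿⠿⠿
⠀⠀⠀⠀⠀⠀⠀⠀⠀⠀
⠀⠀⠒⠒⠒⠒⠂⠒⠀⠀
⠀⠀⣿⠒⠒⠒⠴⠂⠒⠀
⠀⠀⠒⠴⠒⣾⠒⠒⠒⠀
⠀⠀⠴⠒⠒⠒⠒⠒⣿⠀
⠀⠀⣿⠴⠂⣿⣿⣿⠿⠀
⠀⠀⠀⠒⠂⠒⠒⠂⣿⠀
⠀⠀⠀⠒⠒⣿⣿⠂⠀⠀

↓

⠿⠿⠿⠿⠿⠿⠿⠿⠿⠿
⠀⠀⠀⠀⠀⠀⠀⠀⠀⠀
⠀⠀⠒⠒⠒⠒⠂⠒⠀⠀
⠀⠀⣿⠒⠒⠒⠴⠂⠒⠀
⠀⠀⠒⠴⠒⠒⠒⠒⠒⠀
⠀⠀⠴⠒⠒⣾⠒⠒⣿⠀
⠀⠀⣿⠴⠂⣿⣿⣿⠿⠀
⠀⠀⠀⠒⠂⠒⠒⠂⣿⠀
⠀⠀⠀⠒⠒⣿⣿⠂⠀⠀
⠀⠀⠀⠂⣿⠂⠂⠂⠀⠀

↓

⠀⠀⠀⠀⠀⠀⠀⠀⠀⠀
⠀⠀⠒⠒⠒⠒⠂⠒⠀⠀
⠀⠀⣿⠒⠒⠒⠴⠂⠒⠀
⠀⠀⠒⠴⠒⠒⠒⠒⠒⠀
⠀⠀⠴⠒⠒⠒⠒⠒⣿⠀
⠀⠀⣿⠴⠂⣾⣿⣿⠿⠀
⠀⠀⠀⠒⠂⠒⠒⠂⣿⠀
⠀⠀⠀⠒⠒⣿⣿⠂⠀⠀
⠀⠀⠀⠂⣿⠂⠂⠂⠀⠀
⠀⠀⠀⠀⠀⠀⠀⠀⠀⠀

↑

⠿⠿⠿⠿⠿⠿⠿⠿⠿⠿
⠀⠀⠀⠀⠀⠀⠀⠀⠀⠀
⠀⠀⠒⠒⠒⠒⠂⠒⠀⠀
⠀⠀⣿⠒⠒⠒⠴⠂⠒⠀
⠀⠀⠒⠴⠒⠒⠒⠒⠒⠀
⠀⠀⠴⠒⠒⣾⠒⠒⣿⠀
⠀⠀⣿⠴⠂⣿⣿⣿⠿⠀
⠀⠀⠀⠒⠂⠒⠒⠂⣿⠀
⠀⠀⠀⠒⠒⣿⣿⠂⠀⠀
⠀⠀⠀⠂⣿⠂⠂⠂⠀⠀

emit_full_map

⠒⠒⠒⠒⠂⠒⠀
⣿⠒⠒⠒⠴⠂⠒
⠒⠴⠒⠒⠒⠒⠒
⠴⠒⠒⣾⠒⠒⣿
⣿⠴⠂⣿⣿⣿⠿
⠀⠒⠂⠒⠒⠂⣿
⠀⠒⠒⣿⣿⠂⠀
⠀⠂⣿⠂⠂⠂⠀

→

⠿⠿⠿⠿⠿⠿⠿⠿⠿⠿
⠀⠀⠀⠀⠀⠀⠀⠀⠀⠀
⠀⠒⠒⠒⠒⠂⠒⠀⠀⠀
⠀⣿⠒⠒⠒⠴⠂⠒⠀⠀
⠀⠒⠴⠒⠒⠒⠒⠒⠀⠀
⠀⠴⠒⠒⠒⣾⠒⣿⠀⠀
⠀⣿⠴⠂⣿⣿⣿⠿⠀⠀
⠀⠀⠒⠂⠒⠒⠂⣿⠀⠀
⠀⠀⠒⠒⣿⣿⠂⠀⠀⠀
⠀⠀⠂⣿⠂⠂⠂⠀⠀⠀


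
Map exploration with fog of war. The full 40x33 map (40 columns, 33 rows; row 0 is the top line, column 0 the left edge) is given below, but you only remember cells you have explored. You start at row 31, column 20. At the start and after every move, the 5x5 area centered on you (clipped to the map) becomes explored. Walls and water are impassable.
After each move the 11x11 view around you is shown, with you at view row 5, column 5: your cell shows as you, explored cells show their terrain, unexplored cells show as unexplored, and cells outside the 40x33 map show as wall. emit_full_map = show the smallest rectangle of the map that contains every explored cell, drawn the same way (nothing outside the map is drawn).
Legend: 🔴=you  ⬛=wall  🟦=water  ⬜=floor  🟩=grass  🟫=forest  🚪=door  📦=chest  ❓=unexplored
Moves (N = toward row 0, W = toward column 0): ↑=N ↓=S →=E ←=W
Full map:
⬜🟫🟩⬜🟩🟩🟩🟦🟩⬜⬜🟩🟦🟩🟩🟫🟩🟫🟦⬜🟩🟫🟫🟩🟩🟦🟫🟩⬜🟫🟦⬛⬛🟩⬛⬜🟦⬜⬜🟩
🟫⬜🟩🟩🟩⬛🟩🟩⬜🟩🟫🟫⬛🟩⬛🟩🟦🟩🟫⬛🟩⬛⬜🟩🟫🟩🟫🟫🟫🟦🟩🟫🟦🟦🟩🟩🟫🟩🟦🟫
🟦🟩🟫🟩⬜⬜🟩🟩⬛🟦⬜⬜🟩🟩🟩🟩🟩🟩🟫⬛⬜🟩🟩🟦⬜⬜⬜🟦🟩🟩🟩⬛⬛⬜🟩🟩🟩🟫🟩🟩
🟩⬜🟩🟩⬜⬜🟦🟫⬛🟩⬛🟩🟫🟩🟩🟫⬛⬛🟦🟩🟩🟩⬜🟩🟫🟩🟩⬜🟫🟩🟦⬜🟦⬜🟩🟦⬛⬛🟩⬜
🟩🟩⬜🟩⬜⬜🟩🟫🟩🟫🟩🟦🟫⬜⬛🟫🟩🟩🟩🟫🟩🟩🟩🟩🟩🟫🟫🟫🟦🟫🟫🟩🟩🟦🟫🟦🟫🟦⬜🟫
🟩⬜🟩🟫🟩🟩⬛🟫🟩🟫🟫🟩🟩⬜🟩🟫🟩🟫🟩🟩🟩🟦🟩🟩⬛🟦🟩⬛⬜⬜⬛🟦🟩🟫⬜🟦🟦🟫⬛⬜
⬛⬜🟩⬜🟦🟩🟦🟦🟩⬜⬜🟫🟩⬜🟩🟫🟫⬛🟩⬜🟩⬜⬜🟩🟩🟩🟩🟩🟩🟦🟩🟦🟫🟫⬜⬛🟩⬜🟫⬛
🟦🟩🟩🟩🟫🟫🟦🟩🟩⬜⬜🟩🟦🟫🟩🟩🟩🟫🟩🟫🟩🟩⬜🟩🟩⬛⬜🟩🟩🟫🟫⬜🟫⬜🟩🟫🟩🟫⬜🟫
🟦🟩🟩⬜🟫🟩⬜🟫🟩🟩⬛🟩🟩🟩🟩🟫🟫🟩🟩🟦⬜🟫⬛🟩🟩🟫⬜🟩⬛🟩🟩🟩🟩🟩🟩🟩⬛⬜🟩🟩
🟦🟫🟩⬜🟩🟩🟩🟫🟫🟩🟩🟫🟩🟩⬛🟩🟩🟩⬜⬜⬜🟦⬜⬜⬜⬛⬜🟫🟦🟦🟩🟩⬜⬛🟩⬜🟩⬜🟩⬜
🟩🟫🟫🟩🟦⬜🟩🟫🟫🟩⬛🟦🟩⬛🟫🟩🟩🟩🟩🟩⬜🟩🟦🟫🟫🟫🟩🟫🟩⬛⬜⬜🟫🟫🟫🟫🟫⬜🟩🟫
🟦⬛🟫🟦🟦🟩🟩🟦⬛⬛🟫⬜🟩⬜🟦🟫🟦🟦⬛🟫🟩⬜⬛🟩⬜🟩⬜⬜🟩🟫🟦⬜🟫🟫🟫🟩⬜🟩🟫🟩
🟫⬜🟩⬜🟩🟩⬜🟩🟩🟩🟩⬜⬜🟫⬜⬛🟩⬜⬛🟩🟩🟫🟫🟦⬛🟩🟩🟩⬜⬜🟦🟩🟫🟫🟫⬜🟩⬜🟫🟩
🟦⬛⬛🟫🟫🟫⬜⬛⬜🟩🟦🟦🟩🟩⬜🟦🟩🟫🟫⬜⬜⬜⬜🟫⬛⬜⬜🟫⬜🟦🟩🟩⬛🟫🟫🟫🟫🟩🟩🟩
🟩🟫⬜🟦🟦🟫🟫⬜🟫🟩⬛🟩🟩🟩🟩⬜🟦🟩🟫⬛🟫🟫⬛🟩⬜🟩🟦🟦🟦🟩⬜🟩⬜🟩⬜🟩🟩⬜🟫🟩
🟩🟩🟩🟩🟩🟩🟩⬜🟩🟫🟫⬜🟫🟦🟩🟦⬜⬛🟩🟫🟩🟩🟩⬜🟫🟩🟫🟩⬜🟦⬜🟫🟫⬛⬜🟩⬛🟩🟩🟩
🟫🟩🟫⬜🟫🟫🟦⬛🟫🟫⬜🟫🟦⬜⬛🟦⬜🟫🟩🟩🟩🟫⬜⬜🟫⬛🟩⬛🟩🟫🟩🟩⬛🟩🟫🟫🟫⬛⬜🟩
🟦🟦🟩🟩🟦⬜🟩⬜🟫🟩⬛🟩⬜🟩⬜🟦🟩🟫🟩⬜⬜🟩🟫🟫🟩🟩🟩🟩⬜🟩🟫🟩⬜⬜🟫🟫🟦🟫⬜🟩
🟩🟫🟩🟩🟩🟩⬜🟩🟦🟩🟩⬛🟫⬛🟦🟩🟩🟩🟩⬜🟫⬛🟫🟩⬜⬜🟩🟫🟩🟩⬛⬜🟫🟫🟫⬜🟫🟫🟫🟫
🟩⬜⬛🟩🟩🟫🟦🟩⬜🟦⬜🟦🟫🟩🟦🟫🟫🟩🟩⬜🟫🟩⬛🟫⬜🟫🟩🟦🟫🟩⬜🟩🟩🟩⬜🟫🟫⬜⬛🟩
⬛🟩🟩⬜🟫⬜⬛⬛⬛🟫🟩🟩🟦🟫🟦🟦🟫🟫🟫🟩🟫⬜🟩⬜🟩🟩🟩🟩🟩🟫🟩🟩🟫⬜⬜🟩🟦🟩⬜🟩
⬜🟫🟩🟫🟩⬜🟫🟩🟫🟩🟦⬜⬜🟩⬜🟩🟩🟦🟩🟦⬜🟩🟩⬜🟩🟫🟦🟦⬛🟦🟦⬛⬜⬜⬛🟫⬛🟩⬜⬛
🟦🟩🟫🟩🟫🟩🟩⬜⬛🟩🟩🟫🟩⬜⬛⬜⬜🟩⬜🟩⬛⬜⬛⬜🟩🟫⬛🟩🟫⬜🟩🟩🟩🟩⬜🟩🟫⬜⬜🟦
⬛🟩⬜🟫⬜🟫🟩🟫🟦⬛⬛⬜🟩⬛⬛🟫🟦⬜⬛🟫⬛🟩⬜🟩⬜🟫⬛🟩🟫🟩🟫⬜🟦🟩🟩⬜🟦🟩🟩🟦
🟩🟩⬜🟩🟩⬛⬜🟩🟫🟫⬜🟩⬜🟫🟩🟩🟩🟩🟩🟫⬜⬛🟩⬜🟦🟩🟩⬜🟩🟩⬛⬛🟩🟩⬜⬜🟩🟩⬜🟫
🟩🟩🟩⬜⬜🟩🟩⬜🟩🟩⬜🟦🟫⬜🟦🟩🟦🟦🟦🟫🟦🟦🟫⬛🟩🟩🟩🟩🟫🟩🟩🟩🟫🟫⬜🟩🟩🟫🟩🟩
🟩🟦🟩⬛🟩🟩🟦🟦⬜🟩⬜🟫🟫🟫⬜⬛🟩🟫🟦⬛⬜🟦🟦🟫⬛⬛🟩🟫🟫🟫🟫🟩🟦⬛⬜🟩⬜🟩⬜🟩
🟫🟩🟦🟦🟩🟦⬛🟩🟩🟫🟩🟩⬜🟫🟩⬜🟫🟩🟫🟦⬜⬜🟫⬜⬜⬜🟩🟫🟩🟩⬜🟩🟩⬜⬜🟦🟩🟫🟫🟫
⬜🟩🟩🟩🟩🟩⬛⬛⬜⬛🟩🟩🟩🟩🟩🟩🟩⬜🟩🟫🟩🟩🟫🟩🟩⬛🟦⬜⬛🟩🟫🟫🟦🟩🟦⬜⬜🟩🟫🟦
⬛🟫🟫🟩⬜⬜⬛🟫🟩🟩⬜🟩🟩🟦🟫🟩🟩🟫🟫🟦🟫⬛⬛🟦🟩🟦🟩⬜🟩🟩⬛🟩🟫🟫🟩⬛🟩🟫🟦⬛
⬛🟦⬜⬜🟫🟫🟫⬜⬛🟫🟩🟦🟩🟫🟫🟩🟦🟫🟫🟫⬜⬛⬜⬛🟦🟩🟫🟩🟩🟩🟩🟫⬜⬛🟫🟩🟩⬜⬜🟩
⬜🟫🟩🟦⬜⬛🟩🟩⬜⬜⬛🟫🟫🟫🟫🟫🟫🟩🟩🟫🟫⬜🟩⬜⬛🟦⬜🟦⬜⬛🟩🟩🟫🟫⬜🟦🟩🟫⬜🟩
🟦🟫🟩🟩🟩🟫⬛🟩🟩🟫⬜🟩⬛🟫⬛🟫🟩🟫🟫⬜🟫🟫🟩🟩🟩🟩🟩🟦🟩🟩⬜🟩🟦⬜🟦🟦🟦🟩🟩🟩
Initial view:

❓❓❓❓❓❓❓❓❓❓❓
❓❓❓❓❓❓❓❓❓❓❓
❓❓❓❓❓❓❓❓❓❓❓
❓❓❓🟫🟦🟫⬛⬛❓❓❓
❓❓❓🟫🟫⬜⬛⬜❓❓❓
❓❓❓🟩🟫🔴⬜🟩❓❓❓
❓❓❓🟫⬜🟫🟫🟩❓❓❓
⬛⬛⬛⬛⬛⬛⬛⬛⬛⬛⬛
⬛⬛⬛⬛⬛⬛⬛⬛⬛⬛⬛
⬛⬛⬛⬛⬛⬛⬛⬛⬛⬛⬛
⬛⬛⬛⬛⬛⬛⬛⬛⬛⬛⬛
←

❓❓❓❓❓❓❓❓❓❓❓
❓❓❓❓❓❓❓❓❓❓❓
❓❓❓❓❓❓❓❓❓❓❓
❓❓❓🟫🟫🟦🟫⬛⬛❓❓
❓❓❓🟫🟫🟫⬜⬛⬜❓❓
❓❓❓🟩🟩🔴🟫⬜🟩❓❓
❓❓❓🟫🟫⬜🟫🟫🟩❓❓
⬛⬛⬛⬛⬛⬛⬛⬛⬛⬛⬛
⬛⬛⬛⬛⬛⬛⬛⬛⬛⬛⬛
⬛⬛⬛⬛⬛⬛⬛⬛⬛⬛⬛
⬛⬛⬛⬛⬛⬛⬛⬛⬛⬛⬛

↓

❓❓❓❓❓❓❓❓❓❓❓
❓❓❓❓❓❓❓❓❓❓❓
❓❓❓🟫🟫🟦🟫⬛⬛❓❓
❓❓❓🟫🟫🟫⬜⬛⬜❓❓
❓❓❓🟩🟩🟫🟫⬜🟩❓❓
❓❓❓🟫🟫🔴🟫🟫🟩❓❓
⬛⬛⬛⬛⬛⬛⬛⬛⬛⬛⬛
⬛⬛⬛⬛⬛⬛⬛⬛⬛⬛⬛
⬛⬛⬛⬛⬛⬛⬛⬛⬛⬛⬛
⬛⬛⬛⬛⬛⬛⬛⬛⬛⬛⬛
⬛⬛⬛⬛⬛⬛⬛⬛⬛⬛⬛

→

❓❓❓❓❓❓❓❓❓❓❓
❓❓❓❓❓❓❓❓❓❓❓
❓❓🟫🟫🟦🟫⬛⬛❓❓❓
❓❓🟫🟫🟫⬜⬛⬜❓❓❓
❓❓🟩🟩🟫🟫⬜🟩❓❓❓
❓❓🟫🟫⬜🔴🟫🟩❓❓❓
⬛⬛⬛⬛⬛⬛⬛⬛⬛⬛⬛
⬛⬛⬛⬛⬛⬛⬛⬛⬛⬛⬛
⬛⬛⬛⬛⬛⬛⬛⬛⬛⬛⬛
⬛⬛⬛⬛⬛⬛⬛⬛⬛⬛⬛
⬛⬛⬛⬛⬛⬛⬛⬛⬛⬛⬛

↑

❓❓❓❓❓❓❓❓❓❓❓
❓❓❓❓❓❓❓❓❓❓❓
❓❓❓❓❓❓❓❓❓❓❓
❓❓🟫🟫🟦🟫⬛⬛❓❓❓
❓❓🟫🟫🟫⬜⬛⬜❓❓❓
❓❓🟩🟩🟫🔴⬜🟩❓❓❓
❓❓🟫🟫⬜🟫🟫🟩❓❓❓
⬛⬛⬛⬛⬛⬛⬛⬛⬛⬛⬛
⬛⬛⬛⬛⬛⬛⬛⬛⬛⬛⬛
⬛⬛⬛⬛⬛⬛⬛⬛⬛⬛⬛
⬛⬛⬛⬛⬛⬛⬛⬛⬛⬛⬛

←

❓❓❓❓❓❓❓❓❓❓❓
❓❓❓❓❓❓❓❓❓❓❓
❓❓❓❓❓❓❓❓❓❓❓
❓❓❓🟫🟫🟦🟫⬛⬛❓❓
❓❓❓🟫🟫🟫⬜⬛⬜❓❓
❓❓❓🟩🟩🔴🟫⬜🟩❓❓
❓❓❓🟫🟫⬜🟫🟫🟩❓❓
⬛⬛⬛⬛⬛⬛⬛⬛⬛⬛⬛
⬛⬛⬛⬛⬛⬛⬛⬛⬛⬛⬛
⬛⬛⬛⬛⬛⬛⬛⬛⬛⬛⬛
⬛⬛⬛⬛⬛⬛⬛⬛⬛⬛⬛

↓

❓❓❓❓❓❓❓❓❓❓❓
❓❓❓❓❓❓❓❓❓❓❓
❓❓❓🟫🟫🟦🟫⬛⬛❓❓
❓❓❓🟫🟫🟫⬜⬛⬜❓❓
❓❓❓🟩🟩🟫🟫⬜🟩❓❓
❓❓❓🟫🟫🔴🟫🟫🟩❓❓
⬛⬛⬛⬛⬛⬛⬛⬛⬛⬛⬛
⬛⬛⬛⬛⬛⬛⬛⬛⬛⬛⬛
⬛⬛⬛⬛⬛⬛⬛⬛⬛⬛⬛
⬛⬛⬛⬛⬛⬛⬛⬛⬛⬛⬛
⬛⬛⬛⬛⬛⬛⬛⬛⬛⬛⬛

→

❓❓❓❓❓❓❓❓❓❓❓
❓❓❓❓❓❓❓❓❓❓❓
❓❓🟫🟫🟦🟫⬛⬛❓❓❓
❓❓🟫🟫🟫⬜⬛⬜❓❓❓
❓❓🟩🟩🟫🟫⬜🟩❓❓❓
❓❓🟫🟫⬜🔴🟫🟩❓❓❓
⬛⬛⬛⬛⬛⬛⬛⬛⬛⬛⬛
⬛⬛⬛⬛⬛⬛⬛⬛⬛⬛⬛
⬛⬛⬛⬛⬛⬛⬛⬛⬛⬛⬛
⬛⬛⬛⬛⬛⬛⬛⬛⬛⬛⬛
⬛⬛⬛⬛⬛⬛⬛⬛⬛⬛⬛


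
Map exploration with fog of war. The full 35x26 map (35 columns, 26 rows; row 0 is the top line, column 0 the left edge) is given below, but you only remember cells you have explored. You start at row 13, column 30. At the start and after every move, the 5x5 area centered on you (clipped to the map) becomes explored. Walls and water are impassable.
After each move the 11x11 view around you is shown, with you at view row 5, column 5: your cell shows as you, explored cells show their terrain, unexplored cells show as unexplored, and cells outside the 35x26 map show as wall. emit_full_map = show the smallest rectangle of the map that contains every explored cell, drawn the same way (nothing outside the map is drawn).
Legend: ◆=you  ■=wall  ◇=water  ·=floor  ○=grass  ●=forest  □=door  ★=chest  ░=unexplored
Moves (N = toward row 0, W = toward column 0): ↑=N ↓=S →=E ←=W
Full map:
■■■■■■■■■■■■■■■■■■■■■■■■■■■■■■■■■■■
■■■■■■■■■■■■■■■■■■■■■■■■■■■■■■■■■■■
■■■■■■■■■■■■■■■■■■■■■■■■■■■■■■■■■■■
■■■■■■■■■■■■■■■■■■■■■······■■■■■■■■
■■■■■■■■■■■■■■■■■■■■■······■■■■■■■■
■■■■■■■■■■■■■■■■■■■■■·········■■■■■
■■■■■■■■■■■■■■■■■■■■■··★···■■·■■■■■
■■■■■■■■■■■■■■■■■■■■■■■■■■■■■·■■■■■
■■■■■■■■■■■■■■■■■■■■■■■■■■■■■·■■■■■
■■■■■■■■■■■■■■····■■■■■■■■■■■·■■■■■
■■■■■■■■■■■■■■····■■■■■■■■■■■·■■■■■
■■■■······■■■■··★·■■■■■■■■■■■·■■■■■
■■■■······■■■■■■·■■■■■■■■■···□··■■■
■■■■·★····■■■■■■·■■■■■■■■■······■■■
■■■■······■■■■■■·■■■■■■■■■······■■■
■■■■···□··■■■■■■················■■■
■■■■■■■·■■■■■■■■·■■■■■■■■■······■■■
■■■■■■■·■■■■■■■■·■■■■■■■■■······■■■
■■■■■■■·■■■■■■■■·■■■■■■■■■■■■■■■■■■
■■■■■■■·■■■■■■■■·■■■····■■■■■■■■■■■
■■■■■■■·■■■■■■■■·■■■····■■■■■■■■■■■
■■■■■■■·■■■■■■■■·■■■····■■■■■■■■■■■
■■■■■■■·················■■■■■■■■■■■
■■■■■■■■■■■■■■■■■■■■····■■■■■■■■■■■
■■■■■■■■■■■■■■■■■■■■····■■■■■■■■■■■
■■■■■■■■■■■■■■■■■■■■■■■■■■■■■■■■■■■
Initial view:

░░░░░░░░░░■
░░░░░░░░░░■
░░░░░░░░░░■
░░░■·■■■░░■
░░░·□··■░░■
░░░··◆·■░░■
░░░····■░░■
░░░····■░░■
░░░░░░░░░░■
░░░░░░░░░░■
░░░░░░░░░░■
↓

░░░░░░░░░░■
░░░░░░░░░░■
░░░■·■■■░░■
░░░·□··■░░■
░░░····■░░■
░░░··◆·■░░■
░░░····■░░■
░░░····■░░■
░░░░░░░░░░■
░░░░░░░░░░■
░░░░░░░░░░■

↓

░░░░░░░░░░■
░░░■·■■■░░■
░░░·□··■░░■
░░░····■░░■
░░░····■░░■
░░░··◆·■░░■
░░░····■░░■
░░░····■░░■
░░░░░░░░░░■
░░░░░░░░░░■
░░░░░░░░░░■

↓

░░░■·■■■░░■
░░░·□··■░░■
░░░····■░░■
░░░····■░░■
░░░····■░░■
░░░··◆·■░░■
░░░····■░░■
░░░■■■■■░░■
░░░░░░░░░░■
░░░░░░░░░░■
░░░░░░░░░░■

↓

░░░·□··■░░■
░░░····■░░■
░░░····■░░■
░░░····■░░■
░░░····■░░■
░░░··◆·■░░■
░░░■■■■■░░■
░░░■■■■■░░■
░░░░░░░░░░■
░░░░░░░░░░■
░░░░░░░░░░■

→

░░·□··■░░■■
░░····■░░■■
░░····■░░■■
░░····■■░■■
░░····■■░■■
░░···◆■■░■■
░░■■■■■■░■■
░░■■■■■■░■■
░░░░░░░░░■■
░░░░░░░░░■■
░░░░░░░░░■■

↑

░░■·■■■░░■■
░░·□··■░░■■
░░····■░░■■
░░····■■░■■
░░····■■░■■
░░···◆■■░■■
░░····■■░■■
░░■■■■■■░■■
░░■■■■■■░■■
░░░░░░░░░■■
░░░░░░░░░■■

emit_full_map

■·■■■░
·□··■░
····■░
····■■
····■■
···◆■■
····■■
■■■■■■
■■■■■■

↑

░░░░░░░░░■■
░░■·■■■░░■■
░░·□··■░░■■
░░····■■░■■
░░····■■░■■
░░···◆■■░■■
░░····■■░■■
░░····■■░■■
░░■■■■■■░■■
░░■■■■■■░■■
░░░░░░░░░■■

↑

░░░░░░░░░■■
░░░░░░░░░■■
░░■·■■■░░■■
░░·□··■■░■■
░░····■■░■■
░░···◆■■░■■
░░····■■░■■
░░····■■░■■
░░····■■░■■
░░■■■■■■░■■
░░■■■■■■░■■

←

░░░░░░░░░░■
░░░░░░░░░░■
░░░■·■■■░░■
░░░·□··■■░■
░░░····■■░■
░░░··◆·■■░■
░░░····■■░■
░░░····■■░■
░░░····■■░■
░░░■■■■■■░■
░░░■■■■■■░■

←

░░░░░░░░░░░
░░░░░░░░░░░
░░░░■·■■■░░
░░░··□··■■░
░░░·····■■░
░░░··◆··■■░
░░░·····■■░
░░░·····■■░
░░░░····■■░
░░░░■■■■■■░
░░░░■■■■■■░

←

░░░░░░░░░░░
░░░░░░░░░░░
░░░░░■·■■■░
░░░···□··■■
░░░······■■
░░░··◆···■■
░░░······■■
░░░······■■
░░░░░····■■
░░░░░■■■■■■
░░░░░■■■■■■

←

░░░░░░░░░░░
░░░░░░░░░░░
░░░░░░■·■■■
░░░■···□··■
░░░■······■
░░░■·◆····■
░░░·······■
░░░■······■
░░░░░░····■
░░░░░░■■■■■
░░░░░░■■■■■

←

░░░░░░░░░░░
░░░░░░░░░░░
░░░░░░░■·■■
░░░■■···□··
░░░■■······
░░░■■◆·····
░░░········
░░░■■······
░░░░░░░····
░░░░░░░■■■■
░░░░░░░■■■■

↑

░░░░░░░░░░░
░░░░░░░░░░░
░░░░░░░░░░░
░░░■■■■■·■■
░░░■■···□··
░░░■■◆·····
░░░■■······
░░░········
░░░■■······
░░░░░░░····
░░░░░░░■■■■

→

░░░░░░░░░░░
░░░░░░░░░░░
░░░░░░░░░░░
░░■■■■■·■■■
░░■■···□··■
░░■■·◆····■
░░■■······■
░░········■
░░■■······■
░░░░░░····■
░░░░░░■■■■■

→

░░░░░░░░░░░
░░░░░░░░░░░
░░░░░░░░░░░
░■■■■■·■■■░
░■■···□··■■
░■■··◆···■■
░■■······■■
░········■■
░■■······■■
░░░░░····■■
░░░░░■■■■■■

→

░░░░░░░░░░░
░░░░░░░░░░░
░░░░░░░░░░░
■■■■■·■■■░░
■■···□··■■░
■■···◆··■■░
■■······■■░
········■■░
■■······■■░
░░░░····■■░
░░░░■■■■■■░

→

░░░░░░░░░░■
░░░░░░░░░░■
░░░░░░░░░░■
■■■■·■■■░░■
■···□··■■░■
■····◆·■■░■
■······■■░■
·······■■░■
■······■■░■
░░░····■■░■
░░░■■■■■■░■

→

░░░░░░░░░■■
░░░░░░░░░■■
░░░░░░░░░■■
■■■·■■■■░■■
···□··■■░■■
·····◆■■░■■
······■■░■■
······■■░■■
······■■░■■
░░····■■░■■
░░■■■■■■░■■

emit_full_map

■■■■■·■■■■
■■···□··■■
■■·····◆■■
■■······■■
········■■
■■······■■
░░░░····■■
░░░░■■■■■■
░░░░■■■■■■

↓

░░░░░░░░░■■
░░░░░░░░░■■
■■■·■■■■░■■
···□··■■░■■
······■■░■■
·····◆■■░■■
······■■░■■
······■■░■■
░░····■■░■■
░░■■■■■■░■■
░░■■■■■■░■■

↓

░░░░░░░░░■■
■■■·■■■■░■■
···□··■■░■■
······■■░■■
······■■░■■
·····◆■■░■■
······■■░■■
░░····■■░■■
░░■■■■■■░■■
░░■■■■■■░■■
░░░░░░░░░■■

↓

■■■·■■■■░■■
···□··■■░■■
······■■░■■
······■■░■■
······■■░■■
·····◆■■░■■
░░····■■░■■
░░■■■■■■░■■
░░■■■■■■░■■
░░░░░░░░░■■
░░░░░░░░░■■

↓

···□··■■░■■
······■■░■■
······■■░■■
······■■░■■
······■■░■■
░░···◆■■░■■
░░■■■■■■░■■
░░■■■■■■░■■
░░░░░░░░░■■
░░░░░░░░░■■
░░░░░░░░░■■

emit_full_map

■■■■■·■■■■
■■···□··■■
■■······■■
■■······■■
········■■
■■······■■
░░░░···◆■■
░░░░■■■■■■
░░░░■■■■■■

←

■···□··■■░■
■······■■░■
■······■■░■
·······■■░■
■······■■░■
░░░··◆·■■░■
░░░■■■■■■░■
░░░■■■■■■░■
░░░░░░░░░░■
░░░░░░░░░░■
░░░░░░░░░░■

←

■■···□··■■░
■■······■■░
■■······■■░
········■■░
■■······■■░
░░░··◆··■■░
░░░■■■■■■■░
░░░■■■■■■■░
░░░░░░░░░░░
░░░░░░░░░░░
░░░░░░░░░░░

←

░■■···□··■■
░■■······■■
░■■······■■
░········■■
░■■······■■
░░░··◆···■■
░░░■■■■■■■■
░░░■■■■■■■■
░░░░░░░░░░░
░░░░░░░░░░░
░░░░░░░░░░░

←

░░■■···□··■
░░■■······■
░░■■······■
░░········■
░░■■······■
░░░■·◆····■
░░░■■■■■■■■
░░░■■■■■■■■
░░░░░░░░░░░
░░░░░░░░░░░
░░░░░░░░░░░

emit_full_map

■■■■■·■■■■
■■···□··■■
■■······■■
■■······■■
········■■
■■······■■
░■·◆····■■
░■■■■■■■■■
░■■■■■■■■■
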